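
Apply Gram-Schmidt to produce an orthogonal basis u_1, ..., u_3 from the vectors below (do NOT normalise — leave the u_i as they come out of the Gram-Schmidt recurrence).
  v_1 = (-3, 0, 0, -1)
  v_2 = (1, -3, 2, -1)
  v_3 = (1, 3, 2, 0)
Orthogonal basis:
  u_1 = (-3, 0, 0, -1)
  u_2 = (2/5, -3, 2, -6/5)
  u_3 = (33/146, 150/73, 192/73, -99/146)

Apply the Gram-Schmidt recurrence
  u_1 = v_1
  u_i = v_i − Σ_{j<i} ((v_i · u_j) / (u_j · u_j)) · u_j.

Step by step this gives:
  u_1 = (-3, 0, 0, -1)
  u_2 = (2/5, -3, 2, -6/5)
  u_3 = (33/146, 150/73, 192/73, -99/146)

Orthogonality check:
  u_2 · u_1 = 0 (should be 0)
  u_3 · u_1 = 0 (should be 0)
  u_3 · u_2 = 0 (should be 0)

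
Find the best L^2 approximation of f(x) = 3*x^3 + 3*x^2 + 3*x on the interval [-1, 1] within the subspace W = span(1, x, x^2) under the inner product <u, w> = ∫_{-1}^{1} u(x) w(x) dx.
g(x) = 3*x^2 + 24*x/5

The best approximation g ∈ W is the orthogonal projection of f onto W. Writing g = a_0 + a_1 x + a_2 x^2, the coefficients solve the normal equations G · a = b where
  G_{ij} = <φ_i, φ_j> and b_i = <f, φ_i>, with φ_0 = 1, φ_1 = x, φ_2 = x^2.
G =
  [2, 0, 2/3]
  [0, 2/3, 0]
  [2/3, 0, 2/5],
b = (2, 16/5, 6/5).
Solving gives a_0 = 0, a_1 = 24/5, a_2 = 3, so
  g(x) = 3*x^2 + 24*x/5.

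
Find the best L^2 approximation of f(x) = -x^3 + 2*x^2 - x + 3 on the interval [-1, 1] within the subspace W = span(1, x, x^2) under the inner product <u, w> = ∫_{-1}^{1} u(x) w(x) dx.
g(x) = 2*x^2 - 8*x/5 + 3

The best approximation g ∈ W is the orthogonal projection of f onto W. Writing g = a_0 + a_1 x + a_2 x^2, the coefficients solve the normal equations G · a = b where
  G_{ij} = <φ_i, φ_j> and b_i = <f, φ_i>, with φ_0 = 1, φ_1 = x, φ_2 = x^2.
G =
  [2, 0, 2/3]
  [0, 2/3, 0]
  [2/3, 0, 2/5],
b = (22/3, -16/15, 14/5).
Solving gives a_0 = 3, a_1 = -8/5, a_2 = 2, so
  g(x) = 2*x^2 - 8*x/5 + 3.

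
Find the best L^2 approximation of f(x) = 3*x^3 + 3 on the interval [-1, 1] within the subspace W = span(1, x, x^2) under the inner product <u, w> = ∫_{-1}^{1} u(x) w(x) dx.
g(x) = 9*x/5 + 3

The best approximation g ∈ W is the orthogonal projection of f onto W. Writing g = a_0 + a_1 x + a_2 x^2, the coefficients solve the normal equations G · a = b where
  G_{ij} = <φ_i, φ_j> and b_i = <f, φ_i>, with φ_0 = 1, φ_1 = x, φ_2 = x^2.
G =
  [2, 0, 2/3]
  [0, 2/3, 0]
  [2/3, 0, 2/5],
b = (6, 6/5, 2).
Solving gives a_0 = 3, a_1 = 9/5, a_2 = 0, so
  g(x) = 9*x/5 + 3.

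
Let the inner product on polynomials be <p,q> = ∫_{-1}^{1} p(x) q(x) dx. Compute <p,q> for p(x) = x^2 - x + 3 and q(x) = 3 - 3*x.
<p,q> = 22

Expand the product: p(x)·q(x) = -3*x^3 + 6*x^2 - 12*x + 9.
∫_{-1}^{1} of each monomial x^k gives [2/(k+1) if k even, 0 if k odd]. Integrating term-by-term (or equivalently evaluating the antiderivative F(x) = -3*x^4/4 + 2*x^3 - 6*x^2 + 9*x at the endpoints):
  F(1) − F(−1) = 17/4 − (-71/4) = 22.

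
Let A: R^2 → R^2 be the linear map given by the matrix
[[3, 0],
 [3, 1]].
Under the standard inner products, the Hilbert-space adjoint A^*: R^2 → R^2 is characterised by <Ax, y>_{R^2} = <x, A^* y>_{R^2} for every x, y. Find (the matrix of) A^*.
A^* = A^T =
[[3, 3],
 [0, 1]]

For real matrices with standard dot products, the defining identity <Ax, y> = <x, A^* y> gives (Ax)^T y = x^T (A^*) y, i.e. x^T A^T y = x^T (A^*) y. Since this holds for all x, y, we must have A^* = A^T. Therefore
A^* =
[[3, 3],
 [0, 1]].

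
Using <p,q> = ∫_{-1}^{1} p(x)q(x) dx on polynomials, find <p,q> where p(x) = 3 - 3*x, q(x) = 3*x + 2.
<p,q> = 6

Expand the product: p(x)·q(x) = -9*x^2 + 3*x + 6.
∫_{-1}^{1} of each monomial x^k gives [2/(k+1) if k even, 0 if k odd]. Integrating term-by-term (or equivalently evaluating the antiderivative F(x) = -3*x^3 + 3*x^2/2 + 6*x at the endpoints):
  F(1) − F(−1) = 9/2 − (-3/2) = 6.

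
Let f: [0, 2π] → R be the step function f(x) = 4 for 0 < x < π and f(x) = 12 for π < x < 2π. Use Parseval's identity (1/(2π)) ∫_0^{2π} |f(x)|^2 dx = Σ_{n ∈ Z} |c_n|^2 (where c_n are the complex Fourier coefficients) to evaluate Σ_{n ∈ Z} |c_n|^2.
Σ |c_n|^2 = 80

Parseval equates the L^2 energy of f (normalised by 1/(2π)) with the ℓ^2 sum of its Fourier coefficients: (1/(2π)) ∫_0^{2π} |f|^2 = Σ |c_n|^2.
Compute the left side: (1/(2π)) [∫_0^π 4^2 dx + ∫_π^{2π} 12^2 dx] = (1/(2π)) · (16π + 144π) = (16 + 144)/2 = 80.
So Σ_{n ∈ Z} |c_n|^2 = 80.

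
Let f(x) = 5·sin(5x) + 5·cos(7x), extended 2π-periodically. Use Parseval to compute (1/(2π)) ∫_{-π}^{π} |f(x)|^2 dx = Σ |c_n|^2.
Σ |c_n|^2 = 25

Expand |f|^2 and use orthogonality of {sin(nx), cos(mx)} on [-π, π]:
  ∫_{-π}^{π} sin(nx)^2 dx = π, ∫ cos(mx)^2 dx = π, and cross terms integrate to 0.
So ∫_{-π}^{π} f(x)^2 dx = 5^2 · π + 5^2 · π = (25 + 25)π.
Divide by 2π: (25 + 25)/2 = 25.
By Parseval, this equals Σ |c_n|^2.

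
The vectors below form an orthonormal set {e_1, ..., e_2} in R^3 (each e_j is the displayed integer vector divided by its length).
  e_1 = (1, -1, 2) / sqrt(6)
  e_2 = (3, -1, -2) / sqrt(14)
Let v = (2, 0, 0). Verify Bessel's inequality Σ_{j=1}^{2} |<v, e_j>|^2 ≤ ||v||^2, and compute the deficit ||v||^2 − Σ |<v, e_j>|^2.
Σ |<v, e_j>|^2 = 68/21; ||v||^2 = 4; deficit = 16/21

Write each e_j = u_j / sqrt(<u_j, u_j>) where u_j is the displayed integer vector. Then <v, e_j> = <v, u_j> / sqrt(<u_j, u_j>), so |<v, e_j>|^2 = <v, u_j>^2 / <u_j, u_j>.
Coefficients: <v, e_1> = 2/sqrt(6), <v, e_2> = 6/sqrt(14).
Square and sum: Σ |<v, e_j>|^2 = 68/21.
Compute ||v||^2 = v·v = 4.
Deficit = 4 − 68/21 = 16/21 ≥ 0, confirming Bessel's inequality. (The deficit equals ||v − Σ <v,e_j> e_j||^2, the squared distance from v to span{e_j}.)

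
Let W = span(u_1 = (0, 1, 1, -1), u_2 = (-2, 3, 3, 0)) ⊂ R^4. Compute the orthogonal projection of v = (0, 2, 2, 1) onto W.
proj_W(v) = (-6/5, 8/5, 8/5, 1/5)

Set up U = [u_1 | ... | u_2] ∈ R^(4×2). The projector onto W = col(U) is P = U (U^T U)^(-1) U^T.
Compute U^T U =
  [3, 6]
  [6, 22],
and U^T v = (3, 12).
Solve U^T U · c = U^T v for the coefficients: c = (-1/5, 3/5). The projection is proj_W(v) = U c.
Check: (v - proj_W(v)) · u_1 = 0  (should be 0).
Check: (v - proj_W(v)) · u_2 = 0  (should be 0).
Result: proj_W(v) = (-6/5, 8/5, 8/5, 1/5).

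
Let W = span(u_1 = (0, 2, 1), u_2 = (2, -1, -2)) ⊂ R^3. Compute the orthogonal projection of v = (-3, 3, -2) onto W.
proj_W(v) = (-18/29, 41/29, 34/29)

Set up U = [u_1 | ... | u_2] ∈ R^(3×2). The projector onto W = col(U) is P = U (U^T U)^(-1) U^T.
Compute U^T U =
  [5, -4]
  [-4, 9],
and U^T v = (4, -5).
Solve U^T U · c = U^T v for the coefficients: c = (16/29, -9/29). The projection is proj_W(v) = U c.
Check: (v - proj_W(v)) · u_1 = 0  (should be 0).
Check: (v - proj_W(v)) · u_2 = 0  (should be 0).
Result: proj_W(v) = (-18/29, 41/29, 34/29).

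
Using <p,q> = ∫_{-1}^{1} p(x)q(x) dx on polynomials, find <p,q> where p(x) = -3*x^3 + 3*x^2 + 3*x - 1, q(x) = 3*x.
<p,q> = 12/5

Expand the product: p(x)·q(x) = -9*x^4 + 9*x^3 + 9*x^2 - 3*x.
∫_{-1}^{1} of each monomial x^k gives [2/(k+1) if k even, 0 if k odd]. Integrating term-by-term (or equivalently evaluating the antiderivative F(x) = -9*x^5/5 + 9*x^4/4 + 3*x^3 - 3*x^2/2 at the endpoints):
  F(1) − F(−1) = 39/20 − (-9/20) = 12/5.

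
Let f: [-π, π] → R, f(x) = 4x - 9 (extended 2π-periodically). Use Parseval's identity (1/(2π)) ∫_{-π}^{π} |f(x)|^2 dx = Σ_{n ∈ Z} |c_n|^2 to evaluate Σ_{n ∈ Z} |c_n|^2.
Σ |c_n|^2 = 16π^2/3 + 81

Expand and integrate term by term over [-π, π]:
  ∫ (4x)^2 dx = 16·(2π^3/3); ∫ 2·4·(-9)·x dx = 0 (odd integrand); ∫ (-9)^2 dx = 81·2π.
So (1/(2π)) ∫_{-π}^{π} (4x - 9)^2 dx = 16π^2/3 + 81 = 16π^2/3 + 81.
Parseval ⇒ Σ |c_n|^2 = 16π^2/3 + 81.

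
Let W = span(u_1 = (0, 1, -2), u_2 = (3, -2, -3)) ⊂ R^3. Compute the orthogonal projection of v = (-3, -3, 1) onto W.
proj_W(v) = (-15/47, -33/47, 101/47)

Set up U = [u_1 | ... | u_2] ∈ R^(3×2). The projector onto W = col(U) is P = U (U^T U)^(-1) U^T.
Compute U^T U =
  [5, 4]
  [4, 22],
and U^T v = (-5, -6).
Solve U^T U · c = U^T v for the coefficients: c = (-43/47, -5/47). The projection is proj_W(v) = U c.
Check: (v - proj_W(v)) · u_1 = 0  (should be 0).
Check: (v - proj_W(v)) · u_2 = 0  (should be 0).
Result: proj_W(v) = (-15/47, -33/47, 101/47).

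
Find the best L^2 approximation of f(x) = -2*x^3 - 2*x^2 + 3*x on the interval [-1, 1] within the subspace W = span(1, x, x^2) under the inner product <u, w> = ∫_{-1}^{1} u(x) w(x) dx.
g(x) = -2*x^2 + 9*x/5

The best approximation g ∈ W is the orthogonal projection of f onto W. Writing g = a_0 + a_1 x + a_2 x^2, the coefficients solve the normal equations G · a = b where
  G_{ij} = <φ_i, φ_j> and b_i = <f, φ_i>, with φ_0 = 1, φ_1 = x, φ_2 = x^2.
G =
  [2, 0, 2/3]
  [0, 2/3, 0]
  [2/3, 0, 2/5],
b = (-4/3, 6/5, -4/5).
Solving gives a_0 = 0, a_1 = 9/5, a_2 = -2, so
  g(x) = -2*x^2 + 9*x/5.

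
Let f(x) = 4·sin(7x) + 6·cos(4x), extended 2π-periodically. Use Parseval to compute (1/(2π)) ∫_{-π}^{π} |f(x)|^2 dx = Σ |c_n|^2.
Σ |c_n|^2 = 26

Expand |f|^2 and use orthogonality of {sin(nx), cos(mx)} on [-π, π]:
  ∫_{-π}^{π} sin(nx)^2 dx = π, ∫ cos(mx)^2 dx = π, and cross terms integrate to 0.
So ∫_{-π}^{π} f(x)^2 dx = 4^2 · π + 6^2 · π = (16 + 36)π.
Divide by 2π: (16 + 36)/2 = 26.
By Parseval, this equals Σ |c_n|^2.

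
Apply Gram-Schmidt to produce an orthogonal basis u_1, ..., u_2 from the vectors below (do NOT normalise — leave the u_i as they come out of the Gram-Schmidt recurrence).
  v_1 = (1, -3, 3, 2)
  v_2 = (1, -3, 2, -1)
Orthogonal basis:
  u_1 = (1, -3, 3, 2)
  u_2 = (9/23, -27/23, 4/23, -51/23)

Apply the Gram-Schmidt recurrence
  u_1 = v_1
  u_i = v_i − Σ_{j<i} ((v_i · u_j) / (u_j · u_j)) · u_j.

Step by step this gives:
  u_1 = (1, -3, 3, 2)
  u_2 = (9/23, -27/23, 4/23, -51/23)

Orthogonality check:
  u_2 · u_1 = 0 (should be 0)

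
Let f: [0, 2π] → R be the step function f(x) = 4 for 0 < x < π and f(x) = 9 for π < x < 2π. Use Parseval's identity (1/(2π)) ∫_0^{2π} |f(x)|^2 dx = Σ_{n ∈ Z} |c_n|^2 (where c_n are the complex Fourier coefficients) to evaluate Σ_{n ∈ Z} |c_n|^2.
Σ |c_n|^2 = 97/2

Parseval equates the L^2 energy of f (normalised by 1/(2π)) with the ℓ^2 sum of its Fourier coefficients: (1/(2π)) ∫_0^{2π} |f|^2 = Σ |c_n|^2.
Compute the left side: (1/(2π)) [∫_0^π 4^2 dx + ∫_π^{2π} 9^2 dx] = (1/(2π)) · (16π + 81π) = (16 + 81)/2 = 97/2.
So Σ_{n ∈ Z} |c_n|^2 = 97/2.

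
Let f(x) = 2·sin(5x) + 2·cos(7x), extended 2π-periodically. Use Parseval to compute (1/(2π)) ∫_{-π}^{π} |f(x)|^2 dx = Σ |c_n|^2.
Σ |c_n|^2 = 4

Expand |f|^2 and use orthogonality of {sin(nx), cos(mx)} on [-π, π]:
  ∫_{-π}^{π} sin(nx)^2 dx = π, ∫ cos(mx)^2 dx = π, and cross terms integrate to 0.
So ∫_{-π}^{π} f(x)^2 dx = 2^2 · π + 2^2 · π = (4 + 4)π.
Divide by 2π: (4 + 4)/2 = 4.
By Parseval, this equals Σ |c_n|^2.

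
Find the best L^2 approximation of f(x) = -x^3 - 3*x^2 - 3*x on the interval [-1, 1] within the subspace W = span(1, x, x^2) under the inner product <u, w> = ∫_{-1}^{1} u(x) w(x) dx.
g(x) = -3*x^2 - 18*x/5

The best approximation g ∈ W is the orthogonal projection of f onto W. Writing g = a_0 + a_1 x + a_2 x^2, the coefficients solve the normal equations G · a = b where
  G_{ij} = <φ_i, φ_j> and b_i = <f, φ_i>, with φ_0 = 1, φ_1 = x, φ_2 = x^2.
G =
  [2, 0, 2/3]
  [0, 2/3, 0]
  [2/3, 0, 2/5],
b = (-2, -12/5, -6/5).
Solving gives a_0 = 0, a_1 = -18/5, a_2 = -3, so
  g(x) = -3*x^2 - 18*x/5.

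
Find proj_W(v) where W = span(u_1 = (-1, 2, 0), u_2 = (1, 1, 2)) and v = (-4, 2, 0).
proj_W(v) = (-68/29, 82/29, -36/29)

Set up U = [u_1 | ... | u_2] ∈ R^(3×2). The projector onto W = col(U) is P = U (U^T U)^(-1) U^T.
Compute U^T U =
  [5, 1]
  [1, 6],
and U^T v = (8, -2).
Solve U^T U · c = U^T v for the coefficients: c = (50/29, -18/29). The projection is proj_W(v) = U c.
Check: (v - proj_W(v)) · u_1 = 0  (should be 0).
Check: (v - proj_W(v)) · u_2 = 0  (should be 0).
Result: proj_W(v) = (-68/29, 82/29, -36/29).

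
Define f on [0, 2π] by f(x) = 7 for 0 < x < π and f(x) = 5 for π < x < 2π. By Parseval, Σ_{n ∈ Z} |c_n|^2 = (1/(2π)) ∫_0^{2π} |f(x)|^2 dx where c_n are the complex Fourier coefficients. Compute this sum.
Σ |c_n|^2 = 37

Parseval equates the L^2 energy of f (normalised by 1/(2π)) with the ℓ^2 sum of its Fourier coefficients: (1/(2π)) ∫_0^{2π} |f|^2 = Σ |c_n|^2.
Compute the left side: (1/(2π)) [∫_0^π 7^2 dx + ∫_π^{2π} 5^2 dx] = (1/(2π)) · (49π + 25π) = (49 + 25)/2 = 37.
So Σ_{n ∈ Z} |c_n|^2 = 37.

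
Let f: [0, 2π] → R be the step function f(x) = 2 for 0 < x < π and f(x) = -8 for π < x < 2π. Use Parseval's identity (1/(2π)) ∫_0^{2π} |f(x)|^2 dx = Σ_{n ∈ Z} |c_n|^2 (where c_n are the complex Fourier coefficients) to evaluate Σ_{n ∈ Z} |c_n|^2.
Σ |c_n|^2 = 34

Parseval equates the L^2 energy of f (normalised by 1/(2π)) with the ℓ^2 sum of its Fourier coefficients: (1/(2π)) ∫_0^{2π} |f|^2 = Σ |c_n|^2.
Compute the left side: (1/(2π)) [∫_0^π 2^2 dx + ∫_π^{2π} (-8)^2 dx] = (1/(2π)) · (4π + 64π) = (4 + 64)/2 = 34.
So Σ_{n ∈ Z} |c_n|^2 = 34.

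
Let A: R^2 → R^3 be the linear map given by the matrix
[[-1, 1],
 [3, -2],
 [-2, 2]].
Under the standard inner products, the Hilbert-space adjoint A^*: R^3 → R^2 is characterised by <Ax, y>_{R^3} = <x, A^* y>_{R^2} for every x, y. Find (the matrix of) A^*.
A^* = A^T =
[[-1, 3, -2],
 [1, -2, 2]]

For real matrices with standard dot products, the defining identity <Ax, y> = <x, A^* y> gives (Ax)^T y = x^T (A^*) y, i.e. x^T A^T y = x^T (A^*) y. Since this holds for all x, y, we must have A^* = A^T. Therefore
A^* =
[[-1, 3, -2],
 [1, -2, 2]].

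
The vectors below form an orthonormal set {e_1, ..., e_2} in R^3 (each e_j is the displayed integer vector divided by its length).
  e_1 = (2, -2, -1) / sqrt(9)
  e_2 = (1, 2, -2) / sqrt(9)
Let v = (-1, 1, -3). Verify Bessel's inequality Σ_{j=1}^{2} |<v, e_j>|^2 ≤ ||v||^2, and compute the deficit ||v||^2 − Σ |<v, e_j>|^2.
Σ |<v, e_j>|^2 = 50/9; ||v||^2 = 11; deficit = 49/9

Write each e_j = u_j / sqrt(<u_j, u_j>) where u_j is the displayed integer vector. Then <v, e_j> = <v, u_j> / sqrt(<u_j, u_j>), so |<v, e_j>|^2 = <v, u_j>^2 / <u_j, u_j>.
Coefficients: <v, e_1> = -1/sqrt(9), <v, e_2> = 7/sqrt(9).
Square and sum: Σ |<v, e_j>|^2 = 50/9.
Compute ||v||^2 = v·v = 11.
Deficit = 11 − 50/9 = 49/9 ≥ 0, confirming Bessel's inequality. (The deficit equals ||v − Σ <v,e_j> e_j||^2, the squared distance from v to span{e_j}.)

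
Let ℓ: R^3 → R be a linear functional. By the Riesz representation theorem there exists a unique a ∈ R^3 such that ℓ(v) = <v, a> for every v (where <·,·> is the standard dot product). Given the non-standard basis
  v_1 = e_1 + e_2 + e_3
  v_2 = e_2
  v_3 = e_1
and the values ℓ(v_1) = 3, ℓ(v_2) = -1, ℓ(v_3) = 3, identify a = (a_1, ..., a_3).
a = (3, -1, 1)

Write a = (a_1, ..., a_3) in the standard basis. For each basis vector v_i, ℓ(v_i) = <v_i, a> is a linear equation in the a_j's. Collect the n equations into a matrix system V a = ℓ, where row i of V is v_i (expressed in the standard basis). Since V is invertible (lower-triangular with 1s on the diagonal, up to permutation), solve by back-substitution:
  V =
[[1, 1, 1],
 [0, 1, 0],
 [1, 0, 0]]
  V a = (3, -1, 3)
Solving gives a = (3, -1, 1).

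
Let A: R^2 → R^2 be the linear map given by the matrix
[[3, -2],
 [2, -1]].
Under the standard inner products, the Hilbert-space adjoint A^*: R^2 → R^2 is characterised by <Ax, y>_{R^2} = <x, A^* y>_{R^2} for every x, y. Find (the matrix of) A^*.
A^* = A^T =
[[3, 2],
 [-2, -1]]

For real matrices with standard dot products, the defining identity <Ax, y> = <x, A^* y> gives (Ax)^T y = x^T (A^*) y, i.e. x^T A^T y = x^T (A^*) y. Since this holds for all x, y, we must have A^* = A^T. Therefore
A^* =
[[3, 2],
 [-2, -1]].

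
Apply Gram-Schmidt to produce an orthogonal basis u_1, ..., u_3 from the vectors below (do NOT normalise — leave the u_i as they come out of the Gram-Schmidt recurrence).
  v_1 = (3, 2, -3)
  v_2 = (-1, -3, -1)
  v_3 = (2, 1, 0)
Orthogonal basis:
  u_1 = (3, 2, -3)
  u_2 = (-2/11, -27/11, -20/11)
  u_3 = (88/103, -48/103, 56/103)

Apply the Gram-Schmidt recurrence
  u_1 = v_1
  u_i = v_i − Σ_{j<i} ((v_i · u_j) / (u_j · u_j)) · u_j.

Step by step this gives:
  u_1 = (3, 2, -3)
  u_2 = (-2/11, -27/11, -20/11)
  u_3 = (88/103, -48/103, 56/103)

Orthogonality check:
  u_2 · u_1 = 0 (should be 0)
  u_3 · u_1 = 0 (should be 0)
  u_3 · u_2 = 0 (should be 0)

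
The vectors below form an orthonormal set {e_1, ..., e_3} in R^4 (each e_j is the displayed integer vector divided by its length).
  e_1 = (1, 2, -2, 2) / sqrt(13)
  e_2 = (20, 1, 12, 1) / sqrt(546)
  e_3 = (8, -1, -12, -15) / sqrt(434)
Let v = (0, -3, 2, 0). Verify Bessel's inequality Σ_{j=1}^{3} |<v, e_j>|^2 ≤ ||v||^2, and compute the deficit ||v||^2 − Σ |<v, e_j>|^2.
Σ |<v, e_j>|^2 = 295/31; ||v||^2 = 13; deficit = 108/31

Write each e_j = u_j / sqrt(<u_j, u_j>) where u_j is the displayed integer vector. Then <v, e_j> = <v, u_j> / sqrt(<u_j, u_j>), so |<v, e_j>|^2 = <v, u_j>^2 / <u_j, u_j>.
Coefficients: <v, e_1> = -10/sqrt(13), <v, e_2> = 21/sqrt(546), <v, e_3> = -21/sqrt(434).
Square and sum: Σ |<v, e_j>|^2 = 295/31.
Compute ||v||^2 = v·v = 13.
Deficit = 13 − 295/31 = 108/31 ≥ 0, confirming Bessel's inequality. (The deficit equals ||v − Σ <v,e_j> e_j||^2, the squared distance from v to span{e_j}.)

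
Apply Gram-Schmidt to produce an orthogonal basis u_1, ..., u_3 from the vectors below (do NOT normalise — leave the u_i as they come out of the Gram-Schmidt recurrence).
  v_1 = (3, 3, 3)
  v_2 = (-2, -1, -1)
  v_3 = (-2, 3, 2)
Orthogonal basis:
  u_1 = (3, 3, 3)
  u_2 = (-2/3, 1/3, 1/3)
  u_3 = (0, 1/2, -1/2)

Apply the Gram-Schmidt recurrence
  u_1 = v_1
  u_i = v_i − Σ_{j<i} ((v_i · u_j) / (u_j · u_j)) · u_j.

Step by step this gives:
  u_1 = (3, 3, 3)
  u_2 = (-2/3, 1/3, 1/3)
  u_3 = (0, 1/2, -1/2)

Orthogonality check:
  u_2 · u_1 = 0 (should be 0)
  u_3 · u_1 = 0 (should be 0)
  u_3 · u_2 = 0 (should be 0)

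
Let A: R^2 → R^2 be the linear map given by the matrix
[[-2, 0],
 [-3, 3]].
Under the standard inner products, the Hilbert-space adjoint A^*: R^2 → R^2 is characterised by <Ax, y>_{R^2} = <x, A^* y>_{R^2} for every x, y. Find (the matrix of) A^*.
A^* = A^T =
[[-2, -3],
 [0, 3]]

For real matrices with standard dot products, the defining identity <Ax, y> = <x, A^* y> gives (Ax)^T y = x^T (A^*) y, i.e. x^T A^T y = x^T (A^*) y. Since this holds for all x, y, we must have A^* = A^T. Therefore
A^* =
[[-2, -3],
 [0, 3]].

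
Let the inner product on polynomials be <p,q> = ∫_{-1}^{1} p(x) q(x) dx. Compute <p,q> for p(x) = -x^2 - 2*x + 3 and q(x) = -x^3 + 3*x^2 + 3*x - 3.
<p,q> = -72/5

Expand the product: p(x)·q(x) = x^5 - x^4 - 12*x^3 + 6*x^2 + 15*x - 9.
∫_{-1}^{1} of each monomial x^k gives [2/(k+1) if k even, 0 if k odd]. Integrating term-by-term (or equivalently evaluating the antiderivative F(x) = x^6/6 - x^5/5 - 3*x^4 + 2*x^3 + 15*x^2/2 - 9*x at the endpoints):
  F(1) − F(−1) = -38/15 − (178/15) = -72/5.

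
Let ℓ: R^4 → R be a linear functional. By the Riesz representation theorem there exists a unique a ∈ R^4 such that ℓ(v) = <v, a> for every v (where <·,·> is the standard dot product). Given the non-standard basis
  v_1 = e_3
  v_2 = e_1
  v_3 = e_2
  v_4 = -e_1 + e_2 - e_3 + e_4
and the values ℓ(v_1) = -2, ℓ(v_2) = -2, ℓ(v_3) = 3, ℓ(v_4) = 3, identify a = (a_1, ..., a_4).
a = (-2, 3, -2, -4)

Write a = (a_1, ..., a_4) in the standard basis. For each basis vector v_i, ℓ(v_i) = <v_i, a> is a linear equation in the a_j's. Collect the n equations into a matrix system V a = ℓ, where row i of V is v_i (expressed in the standard basis). Since V is invertible (lower-triangular with 1s on the diagonal, up to permutation), solve by back-substitution:
  V =
[[0, 0, 1, 0],
 [1, 0, 0, 0],
 [0, 1, 0, 0],
 [-1, 1, -1, 1]]
  V a = (-2, -2, 3, 3)
Solving gives a = (-2, 3, -2, -4).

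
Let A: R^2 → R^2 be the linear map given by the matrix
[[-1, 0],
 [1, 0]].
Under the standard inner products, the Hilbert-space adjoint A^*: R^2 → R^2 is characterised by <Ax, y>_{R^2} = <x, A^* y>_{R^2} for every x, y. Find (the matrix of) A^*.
A^* = A^T =
[[-1, 1],
 [0, 0]]

For real matrices with standard dot products, the defining identity <Ax, y> = <x, A^* y> gives (Ax)^T y = x^T (A^*) y, i.e. x^T A^T y = x^T (A^*) y. Since this holds for all x, y, we must have A^* = A^T. Therefore
A^* =
[[-1, 1],
 [0, 0]].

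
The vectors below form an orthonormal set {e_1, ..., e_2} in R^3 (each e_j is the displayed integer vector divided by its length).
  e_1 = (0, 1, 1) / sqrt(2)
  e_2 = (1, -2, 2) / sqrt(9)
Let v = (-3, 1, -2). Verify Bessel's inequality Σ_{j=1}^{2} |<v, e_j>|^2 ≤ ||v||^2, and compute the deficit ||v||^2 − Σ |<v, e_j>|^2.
Σ |<v, e_j>|^2 = 19/2; ||v||^2 = 14; deficit = 9/2

Write each e_j = u_j / sqrt(<u_j, u_j>) where u_j is the displayed integer vector. Then <v, e_j> = <v, u_j> / sqrt(<u_j, u_j>), so |<v, e_j>|^2 = <v, u_j>^2 / <u_j, u_j>.
Coefficients: <v, e_1> = -1/sqrt(2), <v, e_2> = -9/sqrt(9).
Square and sum: Σ |<v, e_j>|^2 = 19/2.
Compute ||v||^2 = v·v = 14.
Deficit = 14 − 19/2 = 9/2 ≥ 0, confirming Bessel's inequality. (The deficit equals ||v − Σ <v,e_j> e_j||^2, the squared distance from v to span{e_j}.)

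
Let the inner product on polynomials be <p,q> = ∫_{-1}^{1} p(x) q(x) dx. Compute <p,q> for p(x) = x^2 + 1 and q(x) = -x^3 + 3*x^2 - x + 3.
<p,q> = 56/5

Expand the product: p(x)·q(x) = -x^5 + 3*x^4 - 2*x^3 + 6*x^2 - x + 3.
∫_{-1}^{1} of each monomial x^k gives [2/(k+1) if k even, 0 if k odd]. Integrating term-by-term (or equivalently evaluating the antiderivative F(x) = -x^6/6 + 3*x^5/5 - x^4/2 + 2*x^3 - x^2/2 + 3*x at the endpoints):
  F(1) − F(−1) = 133/30 − (-203/30) = 56/5.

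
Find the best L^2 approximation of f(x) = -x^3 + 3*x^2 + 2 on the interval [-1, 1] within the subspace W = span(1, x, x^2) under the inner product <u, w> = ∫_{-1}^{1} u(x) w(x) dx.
g(x) = 3*x^2 - 3*x/5 + 2

The best approximation g ∈ W is the orthogonal projection of f onto W. Writing g = a_0 + a_1 x + a_2 x^2, the coefficients solve the normal equations G · a = b where
  G_{ij} = <φ_i, φ_j> and b_i = <f, φ_i>, with φ_0 = 1, φ_1 = x, φ_2 = x^2.
G =
  [2, 0, 2/3]
  [0, 2/3, 0]
  [2/3, 0, 2/5],
b = (6, -2/5, 38/15).
Solving gives a_0 = 2, a_1 = -3/5, a_2 = 3, so
  g(x) = 3*x^2 - 3*x/5 + 2.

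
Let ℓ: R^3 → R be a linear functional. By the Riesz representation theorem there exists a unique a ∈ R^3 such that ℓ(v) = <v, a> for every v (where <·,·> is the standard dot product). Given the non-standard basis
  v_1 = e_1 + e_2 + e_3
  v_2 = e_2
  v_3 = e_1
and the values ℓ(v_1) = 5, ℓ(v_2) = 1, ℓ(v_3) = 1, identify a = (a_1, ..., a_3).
a = (1, 1, 3)

Write a = (a_1, ..., a_3) in the standard basis. For each basis vector v_i, ℓ(v_i) = <v_i, a> is a linear equation in the a_j's. Collect the n equations into a matrix system V a = ℓ, where row i of V is v_i (expressed in the standard basis). Since V is invertible (lower-triangular with 1s on the diagonal, up to permutation), solve by back-substitution:
  V =
[[1, 1, 1],
 [0, 1, 0],
 [1, 0, 0]]
  V a = (5, 1, 1)
Solving gives a = (1, 1, 3).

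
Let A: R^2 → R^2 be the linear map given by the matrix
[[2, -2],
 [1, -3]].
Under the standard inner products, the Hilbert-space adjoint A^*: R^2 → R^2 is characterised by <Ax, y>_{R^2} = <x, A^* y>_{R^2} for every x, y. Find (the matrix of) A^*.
A^* = A^T =
[[2, 1],
 [-2, -3]]

For real matrices with standard dot products, the defining identity <Ax, y> = <x, A^* y> gives (Ax)^T y = x^T (A^*) y, i.e. x^T A^T y = x^T (A^*) y. Since this holds for all x, y, we must have A^* = A^T. Therefore
A^* =
[[2, 1],
 [-2, -3]].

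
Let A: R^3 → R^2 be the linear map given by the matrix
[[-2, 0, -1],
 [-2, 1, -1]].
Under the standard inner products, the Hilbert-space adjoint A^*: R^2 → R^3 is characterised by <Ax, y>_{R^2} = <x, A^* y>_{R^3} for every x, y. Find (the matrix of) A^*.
A^* = A^T =
[[-2, -2],
 [0, 1],
 [-1, -1]]

For real matrices with standard dot products, the defining identity <Ax, y> = <x, A^* y> gives (Ax)^T y = x^T (A^*) y, i.e. x^T A^T y = x^T (A^*) y. Since this holds for all x, y, we must have A^* = A^T. Therefore
A^* =
[[-2, -2],
 [0, 1],
 [-1, -1]].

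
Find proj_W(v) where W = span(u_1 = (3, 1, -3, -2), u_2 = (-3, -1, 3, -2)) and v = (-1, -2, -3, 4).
proj_W(v) = (12/19, 4/19, -12/19, 4)

Set up U = [u_1 | ... | u_2] ∈ R^(4×2). The projector onto W = col(U) is P = U (U^T U)^(-1) U^T.
Compute U^T U =
  [23, -15]
  [-15, 23],
and U^T v = (-4, -12).
Solve U^T U · c = U^T v for the coefficients: c = (-17/19, -21/19). The projection is proj_W(v) = U c.
Check: (v - proj_W(v)) · u_1 = 0  (should be 0).
Check: (v - proj_W(v)) · u_2 = 0  (should be 0).
Result: proj_W(v) = (12/19, 4/19, -12/19, 4).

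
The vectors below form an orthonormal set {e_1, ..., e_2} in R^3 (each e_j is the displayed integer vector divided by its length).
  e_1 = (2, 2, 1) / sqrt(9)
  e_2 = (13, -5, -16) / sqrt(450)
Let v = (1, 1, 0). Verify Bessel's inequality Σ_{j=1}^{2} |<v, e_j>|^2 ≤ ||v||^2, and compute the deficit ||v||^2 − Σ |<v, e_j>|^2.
Σ |<v, e_j>|^2 = 48/25; ||v||^2 = 2; deficit = 2/25

Write each e_j = u_j / sqrt(<u_j, u_j>) where u_j is the displayed integer vector. Then <v, e_j> = <v, u_j> / sqrt(<u_j, u_j>), so |<v, e_j>|^2 = <v, u_j>^2 / <u_j, u_j>.
Coefficients: <v, e_1> = 4/sqrt(9), <v, e_2> = 8/sqrt(450).
Square and sum: Σ |<v, e_j>|^2 = 48/25.
Compute ||v||^2 = v·v = 2.
Deficit = 2 − 48/25 = 2/25 ≥ 0, confirming Bessel's inequality. (The deficit equals ||v − Σ <v,e_j> e_j||^2, the squared distance from v to span{e_j}.)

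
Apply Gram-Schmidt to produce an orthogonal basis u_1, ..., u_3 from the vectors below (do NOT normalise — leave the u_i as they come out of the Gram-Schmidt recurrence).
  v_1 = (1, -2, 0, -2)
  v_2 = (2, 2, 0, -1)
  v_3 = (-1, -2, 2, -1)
Orthogonal basis:
  u_1 = (1, -2, 0, -2)
  u_2 = (2, 2, 0, -1)
  u_3 = (-4/9, 2/9, 2, -4/9)

Apply the Gram-Schmidt recurrence
  u_1 = v_1
  u_i = v_i − Σ_{j<i} ((v_i · u_j) / (u_j · u_j)) · u_j.

Step by step this gives:
  u_1 = (1, -2, 0, -2)
  u_2 = (2, 2, 0, -1)
  u_3 = (-4/9, 2/9, 2, -4/9)

Orthogonality check:
  u_2 · u_1 = 0 (should be 0)
  u_3 · u_1 = 0 (should be 0)
  u_3 · u_2 = 0 (should be 0)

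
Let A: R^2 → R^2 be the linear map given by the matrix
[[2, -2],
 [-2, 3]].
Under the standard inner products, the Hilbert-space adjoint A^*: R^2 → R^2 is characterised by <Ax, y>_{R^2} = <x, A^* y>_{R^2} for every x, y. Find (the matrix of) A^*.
A^* = A^T =
[[2, -2],
 [-2, 3]]

For real matrices with standard dot products, the defining identity <Ax, y> = <x, A^* y> gives (Ax)^T y = x^T (A^*) y, i.e. x^T A^T y = x^T (A^*) y. Since this holds for all x, y, we must have A^* = A^T. Therefore
A^* =
[[2, -2],
 [-2, 3]].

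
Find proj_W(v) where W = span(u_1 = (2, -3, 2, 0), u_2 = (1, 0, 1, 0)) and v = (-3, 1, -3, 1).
proj_W(v) = (-3, 1, -3, 0)

Set up U = [u_1 | ... | u_2] ∈ R^(4×2). The projector onto W = col(U) is P = U (U^T U)^(-1) U^T.
Compute U^T U =
  [17, 4]
  [4, 2],
and U^T v = (-15, -6).
Solve U^T U · c = U^T v for the coefficients: c = (-1/3, -7/3). The projection is proj_W(v) = U c.
Check: (v - proj_W(v)) · u_1 = 0  (should be 0).
Check: (v - proj_W(v)) · u_2 = 0  (should be 0).
Result: proj_W(v) = (-3, 1, -3, 0).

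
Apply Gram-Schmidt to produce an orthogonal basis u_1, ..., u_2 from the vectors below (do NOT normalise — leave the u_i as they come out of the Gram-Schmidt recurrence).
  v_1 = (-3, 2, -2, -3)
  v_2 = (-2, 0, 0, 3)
Orthogonal basis:
  u_1 = (-3, 2, -2, -3)
  u_2 = (-61/26, 3/13, -3/13, 69/26)

Apply the Gram-Schmidt recurrence
  u_1 = v_1
  u_i = v_i − Σ_{j<i} ((v_i · u_j) / (u_j · u_j)) · u_j.

Step by step this gives:
  u_1 = (-3, 2, -2, -3)
  u_2 = (-61/26, 3/13, -3/13, 69/26)

Orthogonality check:
  u_2 · u_1 = 0 (should be 0)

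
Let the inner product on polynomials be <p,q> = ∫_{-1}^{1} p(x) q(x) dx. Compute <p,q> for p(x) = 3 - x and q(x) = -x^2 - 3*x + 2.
<p,q> = 12

Expand the product: p(x)·q(x) = x^3 - 11*x + 6.
∫_{-1}^{1} of each monomial x^k gives [2/(k+1) if k even, 0 if k odd]. Integrating term-by-term (or equivalently evaluating the antiderivative F(x) = x^4/4 - 11*x^2/2 + 6*x at the endpoints):
  F(1) − F(−1) = 3/4 − (-45/4) = 12.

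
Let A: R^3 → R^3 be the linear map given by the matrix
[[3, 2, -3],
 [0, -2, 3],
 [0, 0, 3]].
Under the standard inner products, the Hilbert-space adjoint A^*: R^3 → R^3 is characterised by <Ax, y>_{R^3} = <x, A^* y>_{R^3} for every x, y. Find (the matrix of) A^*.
A^* = A^T =
[[3, 0, 0],
 [2, -2, 0],
 [-3, 3, 3]]

For real matrices with standard dot products, the defining identity <Ax, y> = <x, A^* y> gives (Ax)^T y = x^T (A^*) y, i.e. x^T A^T y = x^T (A^*) y. Since this holds for all x, y, we must have A^* = A^T. Therefore
A^* =
[[3, 0, 0],
 [2, -2, 0],
 [-3, 3, 3]].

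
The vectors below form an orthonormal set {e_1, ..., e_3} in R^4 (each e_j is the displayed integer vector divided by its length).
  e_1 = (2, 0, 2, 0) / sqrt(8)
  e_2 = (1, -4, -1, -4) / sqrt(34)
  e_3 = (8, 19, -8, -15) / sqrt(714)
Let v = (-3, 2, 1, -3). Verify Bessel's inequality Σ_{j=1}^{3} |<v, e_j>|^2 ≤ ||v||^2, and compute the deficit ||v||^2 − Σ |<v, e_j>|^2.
Σ |<v, e_j>|^2 = 79/14; ||v||^2 = 23; deficit = 243/14

Write each e_j = u_j / sqrt(<u_j, u_j>) where u_j is the displayed integer vector. Then <v, e_j> = <v, u_j> / sqrt(<u_j, u_j>), so |<v, e_j>|^2 = <v, u_j>^2 / <u_j, u_j>.
Coefficients: <v, e_1> = -4/sqrt(8), <v, e_2> = 0/sqrt(34), <v, e_3> = 51/sqrt(714).
Square and sum: Σ |<v, e_j>|^2 = 79/14.
Compute ||v||^2 = v·v = 23.
Deficit = 23 − 79/14 = 243/14 ≥ 0, confirming Bessel's inequality. (The deficit equals ||v − Σ <v,e_j> e_j||^2, the squared distance from v to span{e_j}.)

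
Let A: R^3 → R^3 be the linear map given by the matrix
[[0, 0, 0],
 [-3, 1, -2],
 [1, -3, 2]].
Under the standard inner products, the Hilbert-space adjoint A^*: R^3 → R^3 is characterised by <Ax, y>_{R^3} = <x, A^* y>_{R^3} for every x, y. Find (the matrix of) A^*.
A^* = A^T =
[[0, -3, 1],
 [0, 1, -3],
 [0, -2, 2]]

For real matrices with standard dot products, the defining identity <Ax, y> = <x, A^* y> gives (Ax)^T y = x^T (A^*) y, i.e. x^T A^T y = x^T (A^*) y. Since this holds for all x, y, we must have A^* = A^T. Therefore
A^* =
[[0, -3, 1],
 [0, 1, -3],
 [0, -2, 2]].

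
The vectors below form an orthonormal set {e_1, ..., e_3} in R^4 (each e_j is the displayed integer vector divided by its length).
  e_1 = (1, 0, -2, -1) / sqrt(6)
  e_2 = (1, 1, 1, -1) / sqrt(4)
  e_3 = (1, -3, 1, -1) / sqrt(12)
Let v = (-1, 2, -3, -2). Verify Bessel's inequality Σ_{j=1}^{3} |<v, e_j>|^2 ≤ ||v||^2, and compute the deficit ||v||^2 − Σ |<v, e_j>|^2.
Σ |<v, e_j>|^2 = 27/2; ||v||^2 = 18; deficit = 9/2

Write each e_j = u_j / sqrt(<u_j, u_j>) where u_j is the displayed integer vector. Then <v, e_j> = <v, u_j> / sqrt(<u_j, u_j>), so |<v, e_j>|^2 = <v, u_j>^2 / <u_j, u_j>.
Coefficients: <v, e_1> = 7/sqrt(6), <v, e_2> = 0/sqrt(4), <v, e_3> = -8/sqrt(12).
Square and sum: Σ |<v, e_j>|^2 = 27/2.
Compute ||v||^2 = v·v = 18.
Deficit = 18 − 27/2 = 9/2 ≥ 0, confirming Bessel's inequality. (The deficit equals ||v − Σ <v,e_j> e_j||^2, the squared distance from v to span{e_j}.)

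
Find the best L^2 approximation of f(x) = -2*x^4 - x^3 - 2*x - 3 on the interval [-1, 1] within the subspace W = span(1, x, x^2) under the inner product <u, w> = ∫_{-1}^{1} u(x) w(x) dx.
g(x) = -12*x^2/7 - 13*x/5 - 99/35

The best approximation g ∈ W is the orthogonal projection of f onto W. Writing g = a_0 + a_1 x + a_2 x^2, the coefficients solve the normal equations G · a = b where
  G_{ij} = <φ_i, φ_j> and b_i = <f, φ_i>, with φ_0 = 1, φ_1 = x, φ_2 = x^2.
G =
  [2, 0, 2/3]
  [0, 2/3, 0]
  [2/3, 0, 2/5],
b = (-34/5, -26/15, -18/7).
Solving gives a_0 = -99/35, a_1 = -13/5, a_2 = -12/7, so
  g(x) = -12*x^2/7 - 13*x/5 - 99/35.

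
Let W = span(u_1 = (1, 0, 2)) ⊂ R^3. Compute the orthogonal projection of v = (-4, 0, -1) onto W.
proj_W(v) = (-6/5, 0, -12/5)

Set up U = [u_1 | ... | u_1] ∈ R^(3×1). The projector onto W = col(U) is P = U (U^T U)^(-1) U^T.
Compute U^T U =
  [5],
and U^T v = (-6).
Solve U^T U · c = U^T v for the coefficients: c = (-6/5). The projection is proj_W(v) = U c.
Check: (v - proj_W(v)) · u_1 = 0  (should be 0).
Result: proj_W(v) = (-6/5, 0, -12/5).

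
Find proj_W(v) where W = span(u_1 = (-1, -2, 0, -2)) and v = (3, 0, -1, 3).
proj_W(v) = (1, 2, 0, 2)

Set up U = [u_1 | ... | u_1] ∈ R^(4×1). The projector onto W = col(U) is P = U (U^T U)^(-1) U^T.
Compute U^T U =
  [9],
and U^T v = (-9).
Solve U^T U · c = U^T v for the coefficients: c = (-1). The projection is proj_W(v) = U c.
Check: (v - proj_W(v)) · u_1 = 0  (should be 0).
Result: proj_W(v) = (1, 2, 0, 2).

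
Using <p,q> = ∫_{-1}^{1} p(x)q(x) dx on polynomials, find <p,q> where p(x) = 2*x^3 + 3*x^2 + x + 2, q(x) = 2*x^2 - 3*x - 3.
<p,q> = -52/3

Expand the product: p(x)·q(x) = 4*x^5 - 13*x^3 - 8*x^2 - 9*x - 6.
∫_{-1}^{1} of each monomial x^k gives [2/(k+1) if k even, 0 if k odd]. Integrating term-by-term (or equivalently evaluating the antiderivative F(x) = 2*x^6/3 - 13*x^4/4 - 8*x^3/3 - 9*x^2/2 - 6*x at the endpoints):
  F(1) − F(−1) = -63/4 − (19/12) = -52/3.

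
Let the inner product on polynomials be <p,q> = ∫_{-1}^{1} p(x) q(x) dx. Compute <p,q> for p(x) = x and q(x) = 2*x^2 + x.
<p,q> = 2/3

Expand the product: p(x)·q(x) = 2*x^3 + x^2.
∫_{-1}^{1} of each monomial x^k gives [2/(k+1) if k even, 0 if k odd]. Integrating term-by-term (or equivalently evaluating the antiderivative F(x) = x^4/2 + x^3/3 at the endpoints):
  F(1) − F(−1) = 5/6 − (1/6) = 2/3.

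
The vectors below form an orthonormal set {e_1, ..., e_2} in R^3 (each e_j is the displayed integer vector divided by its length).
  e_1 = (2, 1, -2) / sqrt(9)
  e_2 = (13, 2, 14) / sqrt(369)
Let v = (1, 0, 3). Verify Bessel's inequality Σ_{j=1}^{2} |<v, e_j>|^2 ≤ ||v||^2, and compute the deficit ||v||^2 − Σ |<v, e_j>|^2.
Σ |<v, e_j>|^2 = 409/41; ||v||^2 = 10; deficit = 1/41

Write each e_j = u_j / sqrt(<u_j, u_j>) where u_j is the displayed integer vector. Then <v, e_j> = <v, u_j> / sqrt(<u_j, u_j>), so |<v, e_j>|^2 = <v, u_j>^2 / <u_j, u_j>.
Coefficients: <v, e_1> = -4/sqrt(9), <v, e_2> = 55/sqrt(369).
Square and sum: Σ |<v, e_j>|^2 = 409/41.
Compute ||v||^2 = v·v = 10.
Deficit = 10 − 409/41 = 1/41 ≥ 0, confirming Bessel's inequality. (The deficit equals ||v − Σ <v,e_j> e_j||^2, the squared distance from v to span{e_j}.)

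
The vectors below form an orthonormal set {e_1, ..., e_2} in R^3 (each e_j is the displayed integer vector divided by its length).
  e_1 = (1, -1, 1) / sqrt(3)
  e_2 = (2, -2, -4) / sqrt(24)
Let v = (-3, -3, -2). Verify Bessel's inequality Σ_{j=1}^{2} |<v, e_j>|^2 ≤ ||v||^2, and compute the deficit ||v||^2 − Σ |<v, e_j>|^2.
Σ |<v, e_j>|^2 = 4; ||v||^2 = 22; deficit = 18

Write each e_j = u_j / sqrt(<u_j, u_j>) where u_j is the displayed integer vector. Then <v, e_j> = <v, u_j> / sqrt(<u_j, u_j>), so |<v, e_j>|^2 = <v, u_j>^2 / <u_j, u_j>.
Coefficients: <v, e_1> = -2/sqrt(3), <v, e_2> = 8/sqrt(24).
Square and sum: Σ |<v, e_j>|^2 = 4.
Compute ||v||^2 = v·v = 22.
Deficit = 22 − 4 = 18 ≥ 0, confirming Bessel's inequality. (The deficit equals ||v − Σ <v,e_j> e_j||^2, the squared distance from v to span{e_j}.)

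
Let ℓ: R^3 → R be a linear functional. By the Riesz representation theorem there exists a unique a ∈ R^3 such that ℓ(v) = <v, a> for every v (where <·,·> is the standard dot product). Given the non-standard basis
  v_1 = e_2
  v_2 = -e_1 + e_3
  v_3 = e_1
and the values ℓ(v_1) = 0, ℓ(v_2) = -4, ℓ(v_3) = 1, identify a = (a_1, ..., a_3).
a = (1, 0, -3)

Write a = (a_1, ..., a_3) in the standard basis. For each basis vector v_i, ℓ(v_i) = <v_i, a> is a linear equation in the a_j's. Collect the n equations into a matrix system V a = ℓ, where row i of V is v_i (expressed in the standard basis). Since V is invertible (lower-triangular with 1s on the diagonal, up to permutation), solve by back-substitution:
  V =
[[0, 1, 0],
 [-1, 0, 1],
 [1, 0, 0]]
  V a = (0, -4, 1)
Solving gives a = (1, 0, -3).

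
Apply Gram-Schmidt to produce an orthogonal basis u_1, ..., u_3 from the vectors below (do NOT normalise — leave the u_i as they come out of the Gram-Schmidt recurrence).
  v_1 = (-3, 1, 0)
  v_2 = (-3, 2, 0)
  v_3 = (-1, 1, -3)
Orthogonal basis:
  u_1 = (-3, 1, 0)
  u_2 = (3/10, 9/10, 0)
  u_3 = (0, 0, -3)

Apply the Gram-Schmidt recurrence
  u_1 = v_1
  u_i = v_i − Σ_{j<i} ((v_i · u_j) / (u_j · u_j)) · u_j.

Step by step this gives:
  u_1 = (-3, 1, 0)
  u_2 = (3/10, 9/10, 0)
  u_3 = (0, 0, -3)

Orthogonality check:
  u_2 · u_1 = 0 (should be 0)
  u_3 · u_1 = 0 (should be 0)
  u_3 · u_2 = 0 (should be 0)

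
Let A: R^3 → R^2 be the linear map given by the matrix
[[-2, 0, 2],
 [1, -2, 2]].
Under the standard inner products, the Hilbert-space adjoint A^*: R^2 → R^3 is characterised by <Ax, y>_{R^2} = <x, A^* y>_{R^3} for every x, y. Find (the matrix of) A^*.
A^* = A^T =
[[-2, 1],
 [0, -2],
 [2, 2]]

For real matrices with standard dot products, the defining identity <Ax, y> = <x, A^* y> gives (Ax)^T y = x^T (A^*) y, i.e. x^T A^T y = x^T (A^*) y. Since this holds for all x, y, we must have A^* = A^T. Therefore
A^* =
[[-2, 1],
 [0, -2],
 [2, 2]].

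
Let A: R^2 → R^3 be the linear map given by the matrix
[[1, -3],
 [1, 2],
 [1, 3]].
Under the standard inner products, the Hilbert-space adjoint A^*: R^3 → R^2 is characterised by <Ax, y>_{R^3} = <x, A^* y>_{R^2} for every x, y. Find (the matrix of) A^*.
A^* = A^T =
[[1, 1, 1],
 [-3, 2, 3]]

For real matrices with standard dot products, the defining identity <Ax, y> = <x, A^* y> gives (Ax)^T y = x^T (A^*) y, i.e. x^T A^T y = x^T (A^*) y. Since this holds for all x, y, we must have A^* = A^T. Therefore
A^* =
[[1, 1, 1],
 [-3, 2, 3]].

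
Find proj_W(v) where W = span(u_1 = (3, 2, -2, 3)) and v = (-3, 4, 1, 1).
proj_W(v) = (0, 0, 0, 0)

Set up U = [u_1 | ... | u_1] ∈ R^(4×1). The projector onto W = col(U) is P = U (U^T U)^(-1) U^T.
Compute U^T U =
  [26],
and U^T v = (0).
Solve U^T U · c = U^T v for the coefficients: c = (0). The projection is proj_W(v) = U c.
Check: (v - proj_W(v)) · u_1 = 0  (should be 0).
Result: proj_W(v) = (0, 0, 0, 0).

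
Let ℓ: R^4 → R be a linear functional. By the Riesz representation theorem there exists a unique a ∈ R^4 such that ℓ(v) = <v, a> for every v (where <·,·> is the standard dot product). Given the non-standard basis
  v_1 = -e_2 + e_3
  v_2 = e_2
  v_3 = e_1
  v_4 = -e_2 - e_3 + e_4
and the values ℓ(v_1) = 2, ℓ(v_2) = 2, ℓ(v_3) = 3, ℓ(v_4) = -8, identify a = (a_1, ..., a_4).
a = (3, 2, 4, -2)

Write a = (a_1, ..., a_4) in the standard basis. For each basis vector v_i, ℓ(v_i) = <v_i, a> is a linear equation in the a_j's. Collect the n equations into a matrix system V a = ℓ, where row i of V is v_i (expressed in the standard basis). Since V is invertible (lower-triangular with 1s on the diagonal, up to permutation), solve by back-substitution:
  V =
[[0, -1, 1, 0],
 [0, 1, 0, 0],
 [1, 0, 0, 0],
 [0, -1, -1, 1]]
  V a = (2, 2, 3, -8)
Solving gives a = (3, 2, 4, -2).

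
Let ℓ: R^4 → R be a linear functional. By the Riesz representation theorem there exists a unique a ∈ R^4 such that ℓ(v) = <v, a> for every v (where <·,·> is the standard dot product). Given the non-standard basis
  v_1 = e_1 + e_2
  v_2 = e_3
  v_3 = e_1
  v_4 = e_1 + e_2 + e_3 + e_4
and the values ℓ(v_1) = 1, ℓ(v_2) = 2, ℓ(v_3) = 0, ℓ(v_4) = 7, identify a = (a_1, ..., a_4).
a = (0, 1, 2, 4)

Write a = (a_1, ..., a_4) in the standard basis. For each basis vector v_i, ℓ(v_i) = <v_i, a> is a linear equation in the a_j's. Collect the n equations into a matrix system V a = ℓ, where row i of V is v_i (expressed in the standard basis). Since V is invertible (lower-triangular with 1s on the diagonal, up to permutation), solve by back-substitution:
  V =
[[1, 1, 0, 0],
 [0, 0, 1, 0],
 [1, 0, 0, 0],
 [1, 1, 1, 1]]
  V a = (1, 2, 0, 7)
Solving gives a = (0, 1, 2, 4).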